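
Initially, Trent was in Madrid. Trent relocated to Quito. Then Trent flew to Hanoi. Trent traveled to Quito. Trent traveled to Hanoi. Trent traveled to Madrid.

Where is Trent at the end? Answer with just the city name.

Tracking Trent's location:
Start: Trent is in Madrid.
After move 1: Madrid -> Quito. Trent is in Quito.
After move 2: Quito -> Hanoi. Trent is in Hanoi.
After move 3: Hanoi -> Quito. Trent is in Quito.
After move 4: Quito -> Hanoi. Trent is in Hanoi.
After move 5: Hanoi -> Madrid. Trent is in Madrid.

Answer: Madrid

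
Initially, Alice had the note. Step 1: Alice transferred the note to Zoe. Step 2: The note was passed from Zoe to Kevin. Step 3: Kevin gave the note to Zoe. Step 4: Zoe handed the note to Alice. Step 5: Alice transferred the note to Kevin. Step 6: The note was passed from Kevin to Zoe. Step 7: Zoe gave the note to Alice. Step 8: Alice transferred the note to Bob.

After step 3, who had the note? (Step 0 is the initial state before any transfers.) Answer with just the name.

Answer: Zoe

Derivation:
Tracking the note holder through step 3:
After step 0 (start): Alice
After step 1: Zoe
After step 2: Kevin
After step 3: Zoe

At step 3, the holder is Zoe.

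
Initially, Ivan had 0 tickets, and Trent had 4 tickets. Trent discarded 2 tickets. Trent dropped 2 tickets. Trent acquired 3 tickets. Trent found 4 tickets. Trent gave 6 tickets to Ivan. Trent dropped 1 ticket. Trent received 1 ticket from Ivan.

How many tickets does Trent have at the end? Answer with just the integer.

Tracking counts step by step:
Start: Ivan=0, Trent=4
Event 1 (Trent -2): Trent: 4 -> 2. State: Ivan=0, Trent=2
Event 2 (Trent -2): Trent: 2 -> 0. State: Ivan=0, Trent=0
Event 3 (Trent +3): Trent: 0 -> 3. State: Ivan=0, Trent=3
Event 4 (Trent +4): Trent: 3 -> 7. State: Ivan=0, Trent=7
Event 5 (Trent -> Ivan, 6): Trent: 7 -> 1, Ivan: 0 -> 6. State: Ivan=6, Trent=1
Event 6 (Trent -1): Trent: 1 -> 0. State: Ivan=6, Trent=0
Event 7 (Ivan -> Trent, 1): Ivan: 6 -> 5, Trent: 0 -> 1. State: Ivan=5, Trent=1

Trent's final count: 1

Answer: 1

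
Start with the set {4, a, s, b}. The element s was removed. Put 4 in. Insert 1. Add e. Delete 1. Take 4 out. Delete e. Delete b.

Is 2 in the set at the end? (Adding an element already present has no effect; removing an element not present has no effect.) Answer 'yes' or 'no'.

Answer: no

Derivation:
Tracking the set through each operation:
Start: {4, a, b, s}
Event 1 (remove s): removed. Set: {4, a, b}
Event 2 (add 4): already present, no change. Set: {4, a, b}
Event 3 (add 1): added. Set: {1, 4, a, b}
Event 4 (add e): added. Set: {1, 4, a, b, e}
Event 5 (remove 1): removed. Set: {4, a, b, e}
Event 6 (remove 4): removed. Set: {a, b, e}
Event 7 (remove e): removed. Set: {a, b}
Event 8 (remove b): removed. Set: {a}

Final set: {a} (size 1)
2 is NOT in the final set.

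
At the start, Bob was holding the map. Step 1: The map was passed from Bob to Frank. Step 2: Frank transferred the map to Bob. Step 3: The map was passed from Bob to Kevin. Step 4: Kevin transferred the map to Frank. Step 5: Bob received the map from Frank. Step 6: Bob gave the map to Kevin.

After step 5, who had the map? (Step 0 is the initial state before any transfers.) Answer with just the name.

Tracking the map holder through step 5:
After step 0 (start): Bob
After step 1: Frank
After step 2: Bob
After step 3: Kevin
After step 4: Frank
After step 5: Bob

At step 5, the holder is Bob.

Answer: Bob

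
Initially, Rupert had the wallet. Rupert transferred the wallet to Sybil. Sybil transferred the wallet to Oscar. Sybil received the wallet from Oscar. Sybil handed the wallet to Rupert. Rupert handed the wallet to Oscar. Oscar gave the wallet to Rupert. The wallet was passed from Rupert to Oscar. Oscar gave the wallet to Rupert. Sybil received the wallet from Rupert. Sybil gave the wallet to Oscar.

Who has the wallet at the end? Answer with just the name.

Answer: Oscar

Derivation:
Tracking the wallet through each event:
Start: Rupert has the wallet.
After event 1: Sybil has the wallet.
After event 2: Oscar has the wallet.
After event 3: Sybil has the wallet.
After event 4: Rupert has the wallet.
After event 5: Oscar has the wallet.
After event 6: Rupert has the wallet.
After event 7: Oscar has the wallet.
After event 8: Rupert has the wallet.
After event 9: Sybil has the wallet.
After event 10: Oscar has the wallet.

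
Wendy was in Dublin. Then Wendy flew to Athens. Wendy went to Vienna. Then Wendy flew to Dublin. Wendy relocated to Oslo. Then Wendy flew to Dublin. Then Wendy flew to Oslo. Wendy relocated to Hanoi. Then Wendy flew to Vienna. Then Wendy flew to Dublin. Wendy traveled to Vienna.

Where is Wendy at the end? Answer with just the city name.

Answer: Vienna

Derivation:
Tracking Wendy's location:
Start: Wendy is in Dublin.
After move 1: Dublin -> Athens. Wendy is in Athens.
After move 2: Athens -> Vienna. Wendy is in Vienna.
After move 3: Vienna -> Dublin. Wendy is in Dublin.
After move 4: Dublin -> Oslo. Wendy is in Oslo.
After move 5: Oslo -> Dublin. Wendy is in Dublin.
After move 6: Dublin -> Oslo. Wendy is in Oslo.
After move 7: Oslo -> Hanoi. Wendy is in Hanoi.
After move 8: Hanoi -> Vienna. Wendy is in Vienna.
After move 9: Vienna -> Dublin. Wendy is in Dublin.
After move 10: Dublin -> Vienna. Wendy is in Vienna.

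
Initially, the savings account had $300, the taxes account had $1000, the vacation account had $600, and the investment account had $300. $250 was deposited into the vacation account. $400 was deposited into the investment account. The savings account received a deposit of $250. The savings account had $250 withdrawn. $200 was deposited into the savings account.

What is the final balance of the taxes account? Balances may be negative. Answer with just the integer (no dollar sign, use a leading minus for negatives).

Tracking account balances step by step:
Start: savings=300, taxes=1000, vacation=600, investment=300
Event 1 (deposit 250 to vacation): vacation: 600 + 250 = 850. Balances: savings=300, taxes=1000, vacation=850, investment=300
Event 2 (deposit 400 to investment): investment: 300 + 400 = 700. Balances: savings=300, taxes=1000, vacation=850, investment=700
Event 3 (deposit 250 to savings): savings: 300 + 250 = 550. Balances: savings=550, taxes=1000, vacation=850, investment=700
Event 4 (withdraw 250 from savings): savings: 550 - 250 = 300. Balances: savings=300, taxes=1000, vacation=850, investment=700
Event 5 (deposit 200 to savings): savings: 300 + 200 = 500. Balances: savings=500, taxes=1000, vacation=850, investment=700

Final balance of taxes: 1000

Answer: 1000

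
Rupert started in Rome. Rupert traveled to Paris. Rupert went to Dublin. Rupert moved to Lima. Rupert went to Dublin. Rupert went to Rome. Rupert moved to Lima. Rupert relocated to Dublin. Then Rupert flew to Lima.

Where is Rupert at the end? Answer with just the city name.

Answer: Lima

Derivation:
Tracking Rupert's location:
Start: Rupert is in Rome.
After move 1: Rome -> Paris. Rupert is in Paris.
After move 2: Paris -> Dublin. Rupert is in Dublin.
After move 3: Dublin -> Lima. Rupert is in Lima.
After move 4: Lima -> Dublin. Rupert is in Dublin.
After move 5: Dublin -> Rome. Rupert is in Rome.
After move 6: Rome -> Lima. Rupert is in Lima.
After move 7: Lima -> Dublin. Rupert is in Dublin.
After move 8: Dublin -> Lima. Rupert is in Lima.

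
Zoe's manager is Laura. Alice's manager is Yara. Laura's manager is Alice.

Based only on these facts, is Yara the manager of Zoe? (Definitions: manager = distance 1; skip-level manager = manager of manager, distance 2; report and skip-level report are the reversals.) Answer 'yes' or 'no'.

Reconstructing the manager chain from the given facts:
  Yara -> Alice -> Laura -> Zoe
(each arrow means 'manager of the next')
Positions in the chain (0 = top):
  position of Yara: 0
  position of Alice: 1
  position of Laura: 2
  position of Zoe: 3

Yara is at position 0, Zoe is at position 3; signed distance (j - i) = 3.
'manager' requires j - i = 1. Actual distance is 3, so the relation does NOT hold.

Answer: no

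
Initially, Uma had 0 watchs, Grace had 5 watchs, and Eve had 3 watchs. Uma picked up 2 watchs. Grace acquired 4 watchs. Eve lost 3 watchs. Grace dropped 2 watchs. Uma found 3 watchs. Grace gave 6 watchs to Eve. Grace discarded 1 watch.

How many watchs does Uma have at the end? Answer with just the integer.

Answer: 5

Derivation:
Tracking counts step by step:
Start: Uma=0, Grace=5, Eve=3
Event 1 (Uma +2): Uma: 0 -> 2. State: Uma=2, Grace=5, Eve=3
Event 2 (Grace +4): Grace: 5 -> 9. State: Uma=2, Grace=9, Eve=3
Event 3 (Eve -3): Eve: 3 -> 0. State: Uma=2, Grace=9, Eve=0
Event 4 (Grace -2): Grace: 9 -> 7. State: Uma=2, Grace=7, Eve=0
Event 5 (Uma +3): Uma: 2 -> 5. State: Uma=5, Grace=7, Eve=0
Event 6 (Grace -> Eve, 6): Grace: 7 -> 1, Eve: 0 -> 6. State: Uma=5, Grace=1, Eve=6
Event 7 (Grace -1): Grace: 1 -> 0. State: Uma=5, Grace=0, Eve=6

Uma's final count: 5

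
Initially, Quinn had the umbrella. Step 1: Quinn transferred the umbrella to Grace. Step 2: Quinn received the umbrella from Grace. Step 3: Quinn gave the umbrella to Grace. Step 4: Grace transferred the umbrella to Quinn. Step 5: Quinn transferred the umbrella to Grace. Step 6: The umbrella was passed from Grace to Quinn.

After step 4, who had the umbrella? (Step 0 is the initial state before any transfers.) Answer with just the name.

Answer: Quinn

Derivation:
Tracking the umbrella holder through step 4:
After step 0 (start): Quinn
After step 1: Grace
After step 2: Quinn
After step 3: Grace
After step 4: Quinn

At step 4, the holder is Quinn.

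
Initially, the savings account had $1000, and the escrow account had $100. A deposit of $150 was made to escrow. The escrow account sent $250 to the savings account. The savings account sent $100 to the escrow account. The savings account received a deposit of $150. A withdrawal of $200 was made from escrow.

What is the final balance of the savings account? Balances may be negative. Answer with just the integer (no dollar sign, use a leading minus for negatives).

Answer: 1300

Derivation:
Tracking account balances step by step:
Start: savings=1000, escrow=100
Event 1 (deposit 150 to escrow): escrow: 100 + 150 = 250. Balances: savings=1000, escrow=250
Event 2 (transfer 250 escrow -> savings): escrow: 250 - 250 = 0, savings: 1000 + 250 = 1250. Balances: savings=1250, escrow=0
Event 3 (transfer 100 savings -> escrow): savings: 1250 - 100 = 1150, escrow: 0 + 100 = 100. Balances: savings=1150, escrow=100
Event 4 (deposit 150 to savings): savings: 1150 + 150 = 1300. Balances: savings=1300, escrow=100
Event 5 (withdraw 200 from escrow): escrow: 100 - 200 = -100. Balances: savings=1300, escrow=-100

Final balance of savings: 1300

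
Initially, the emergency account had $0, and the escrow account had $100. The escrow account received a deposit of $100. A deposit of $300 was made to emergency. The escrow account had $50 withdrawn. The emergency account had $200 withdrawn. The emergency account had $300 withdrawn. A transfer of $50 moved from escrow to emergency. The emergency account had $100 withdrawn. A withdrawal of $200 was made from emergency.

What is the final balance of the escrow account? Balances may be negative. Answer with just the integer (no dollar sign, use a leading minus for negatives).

Tracking account balances step by step:
Start: emergency=0, escrow=100
Event 1 (deposit 100 to escrow): escrow: 100 + 100 = 200. Balances: emergency=0, escrow=200
Event 2 (deposit 300 to emergency): emergency: 0 + 300 = 300. Balances: emergency=300, escrow=200
Event 3 (withdraw 50 from escrow): escrow: 200 - 50 = 150. Balances: emergency=300, escrow=150
Event 4 (withdraw 200 from emergency): emergency: 300 - 200 = 100. Balances: emergency=100, escrow=150
Event 5 (withdraw 300 from emergency): emergency: 100 - 300 = -200. Balances: emergency=-200, escrow=150
Event 6 (transfer 50 escrow -> emergency): escrow: 150 - 50 = 100, emergency: -200 + 50 = -150. Balances: emergency=-150, escrow=100
Event 7 (withdraw 100 from emergency): emergency: -150 - 100 = -250. Balances: emergency=-250, escrow=100
Event 8 (withdraw 200 from emergency): emergency: -250 - 200 = -450. Balances: emergency=-450, escrow=100

Final balance of escrow: 100

Answer: 100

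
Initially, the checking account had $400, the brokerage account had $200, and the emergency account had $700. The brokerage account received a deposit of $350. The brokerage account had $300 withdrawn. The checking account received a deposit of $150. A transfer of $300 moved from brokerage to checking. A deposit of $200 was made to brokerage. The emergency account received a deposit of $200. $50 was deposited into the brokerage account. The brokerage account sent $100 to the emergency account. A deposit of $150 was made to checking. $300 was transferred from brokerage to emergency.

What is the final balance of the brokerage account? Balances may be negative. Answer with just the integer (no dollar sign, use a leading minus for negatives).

Answer: -200

Derivation:
Tracking account balances step by step:
Start: checking=400, brokerage=200, emergency=700
Event 1 (deposit 350 to brokerage): brokerage: 200 + 350 = 550. Balances: checking=400, brokerage=550, emergency=700
Event 2 (withdraw 300 from brokerage): brokerage: 550 - 300 = 250. Balances: checking=400, brokerage=250, emergency=700
Event 3 (deposit 150 to checking): checking: 400 + 150 = 550. Balances: checking=550, brokerage=250, emergency=700
Event 4 (transfer 300 brokerage -> checking): brokerage: 250 - 300 = -50, checking: 550 + 300 = 850. Balances: checking=850, brokerage=-50, emergency=700
Event 5 (deposit 200 to brokerage): brokerage: -50 + 200 = 150. Balances: checking=850, brokerage=150, emergency=700
Event 6 (deposit 200 to emergency): emergency: 700 + 200 = 900. Balances: checking=850, brokerage=150, emergency=900
Event 7 (deposit 50 to brokerage): brokerage: 150 + 50 = 200. Balances: checking=850, brokerage=200, emergency=900
Event 8 (transfer 100 brokerage -> emergency): brokerage: 200 - 100 = 100, emergency: 900 + 100 = 1000. Balances: checking=850, brokerage=100, emergency=1000
Event 9 (deposit 150 to checking): checking: 850 + 150 = 1000. Balances: checking=1000, brokerage=100, emergency=1000
Event 10 (transfer 300 brokerage -> emergency): brokerage: 100 - 300 = -200, emergency: 1000 + 300 = 1300. Balances: checking=1000, brokerage=-200, emergency=1300

Final balance of brokerage: -200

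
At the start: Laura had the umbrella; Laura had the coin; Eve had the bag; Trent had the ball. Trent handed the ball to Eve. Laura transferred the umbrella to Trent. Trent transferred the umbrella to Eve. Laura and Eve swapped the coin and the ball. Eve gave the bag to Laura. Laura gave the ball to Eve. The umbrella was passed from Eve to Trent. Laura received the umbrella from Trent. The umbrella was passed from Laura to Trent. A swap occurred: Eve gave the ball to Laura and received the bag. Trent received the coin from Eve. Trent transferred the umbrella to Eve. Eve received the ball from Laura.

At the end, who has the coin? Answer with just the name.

Answer: Trent

Derivation:
Tracking all object holders:
Start: umbrella:Laura, coin:Laura, bag:Eve, ball:Trent
Event 1 (give ball: Trent -> Eve). State: umbrella:Laura, coin:Laura, bag:Eve, ball:Eve
Event 2 (give umbrella: Laura -> Trent). State: umbrella:Trent, coin:Laura, bag:Eve, ball:Eve
Event 3 (give umbrella: Trent -> Eve). State: umbrella:Eve, coin:Laura, bag:Eve, ball:Eve
Event 4 (swap coin<->ball: now coin:Eve, ball:Laura). State: umbrella:Eve, coin:Eve, bag:Eve, ball:Laura
Event 5 (give bag: Eve -> Laura). State: umbrella:Eve, coin:Eve, bag:Laura, ball:Laura
Event 6 (give ball: Laura -> Eve). State: umbrella:Eve, coin:Eve, bag:Laura, ball:Eve
Event 7 (give umbrella: Eve -> Trent). State: umbrella:Trent, coin:Eve, bag:Laura, ball:Eve
Event 8 (give umbrella: Trent -> Laura). State: umbrella:Laura, coin:Eve, bag:Laura, ball:Eve
Event 9 (give umbrella: Laura -> Trent). State: umbrella:Trent, coin:Eve, bag:Laura, ball:Eve
Event 10 (swap ball<->bag: now ball:Laura, bag:Eve). State: umbrella:Trent, coin:Eve, bag:Eve, ball:Laura
Event 11 (give coin: Eve -> Trent). State: umbrella:Trent, coin:Trent, bag:Eve, ball:Laura
Event 12 (give umbrella: Trent -> Eve). State: umbrella:Eve, coin:Trent, bag:Eve, ball:Laura
Event 13 (give ball: Laura -> Eve). State: umbrella:Eve, coin:Trent, bag:Eve, ball:Eve

Final state: umbrella:Eve, coin:Trent, bag:Eve, ball:Eve
The coin is held by Trent.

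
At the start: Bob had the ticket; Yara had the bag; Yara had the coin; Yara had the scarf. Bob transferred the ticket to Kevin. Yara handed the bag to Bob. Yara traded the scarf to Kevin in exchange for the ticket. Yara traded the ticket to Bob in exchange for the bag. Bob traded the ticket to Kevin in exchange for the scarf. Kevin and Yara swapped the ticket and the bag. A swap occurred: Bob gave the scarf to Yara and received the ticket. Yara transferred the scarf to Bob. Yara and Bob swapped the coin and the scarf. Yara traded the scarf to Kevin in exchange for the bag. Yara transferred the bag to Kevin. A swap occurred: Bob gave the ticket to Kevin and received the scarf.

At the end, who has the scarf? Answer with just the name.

Answer: Bob

Derivation:
Tracking all object holders:
Start: ticket:Bob, bag:Yara, coin:Yara, scarf:Yara
Event 1 (give ticket: Bob -> Kevin). State: ticket:Kevin, bag:Yara, coin:Yara, scarf:Yara
Event 2 (give bag: Yara -> Bob). State: ticket:Kevin, bag:Bob, coin:Yara, scarf:Yara
Event 3 (swap scarf<->ticket: now scarf:Kevin, ticket:Yara). State: ticket:Yara, bag:Bob, coin:Yara, scarf:Kevin
Event 4 (swap ticket<->bag: now ticket:Bob, bag:Yara). State: ticket:Bob, bag:Yara, coin:Yara, scarf:Kevin
Event 5 (swap ticket<->scarf: now ticket:Kevin, scarf:Bob). State: ticket:Kevin, bag:Yara, coin:Yara, scarf:Bob
Event 6 (swap ticket<->bag: now ticket:Yara, bag:Kevin). State: ticket:Yara, bag:Kevin, coin:Yara, scarf:Bob
Event 7 (swap scarf<->ticket: now scarf:Yara, ticket:Bob). State: ticket:Bob, bag:Kevin, coin:Yara, scarf:Yara
Event 8 (give scarf: Yara -> Bob). State: ticket:Bob, bag:Kevin, coin:Yara, scarf:Bob
Event 9 (swap coin<->scarf: now coin:Bob, scarf:Yara). State: ticket:Bob, bag:Kevin, coin:Bob, scarf:Yara
Event 10 (swap scarf<->bag: now scarf:Kevin, bag:Yara). State: ticket:Bob, bag:Yara, coin:Bob, scarf:Kevin
Event 11 (give bag: Yara -> Kevin). State: ticket:Bob, bag:Kevin, coin:Bob, scarf:Kevin
Event 12 (swap ticket<->scarf: now ticket:Kevin, scarf:Bob). State: ticket:Kevin, bag:Kevin, coin:Bob, scarf:Bob

Final state: ticket:Kevin, bag:Kevin, coin:Bob, scarf:Bob
The scarf is held by Bob.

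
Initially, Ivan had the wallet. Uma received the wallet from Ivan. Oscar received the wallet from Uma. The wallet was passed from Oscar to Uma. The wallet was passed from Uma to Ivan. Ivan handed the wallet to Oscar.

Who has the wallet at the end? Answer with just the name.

Tracking the wallet through each event:
Start: Ivan has the wallet.
After event 1: Uma has the wallet.
After event 2: Oscar has the wallet.
After event 3: Uma has the wallet.
After event 4: Ivan has the wallet.
After event 5: Oscar has the wallet.

Answer: Oscar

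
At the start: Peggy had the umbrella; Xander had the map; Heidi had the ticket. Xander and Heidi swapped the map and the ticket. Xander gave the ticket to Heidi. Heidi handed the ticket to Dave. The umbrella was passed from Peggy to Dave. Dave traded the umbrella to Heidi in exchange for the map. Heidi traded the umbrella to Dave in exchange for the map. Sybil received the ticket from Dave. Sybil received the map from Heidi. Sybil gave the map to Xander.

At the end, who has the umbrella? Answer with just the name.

Answer: Dave

Derivation:
Tracking all object holders:
Start: umbrella:Peggy, map:Xander, ticket:Heidi
Event 1 (swap map<->ticket: now map:Heidi, ticket:Xander). State: umbrella:Peggy, map:Heidi, ticket:Xander
Event 2 (give ticket: Xander -> Heidi). State: umbrella:Peggy, map:Heidi, ticket:Heidi
Event 3 (give ticket: Heidi -> Dave). State: umbrella:Peggy, map:Heidi, ticket:Dave
Event 4 (give umbrella: Peggy -> Dave). State: umbrella:Dave, map:Heidi, ticket:Dave
Event 5 (swap umbrella<->map: now umbrella:Heidi, map:Dave). State: umbrella:Heidi, map:Dave, ticket:Dave
Event 6 (swap umbrella<->map: now umbrella:Dave, map:Heidi). State: umbrella:Dave, map:Heidi, ticket:Dave
Event 7 (give ticket: Dave -> Sybil). State: umbrella:Dave, map:Heidi, ticket:Sybil
Event 8 (give map: Heidi -> Sybil). State: umbrella:Dave, map:Sybil, ticket:Sybil
Event 9 (give map: Sybil -> Xander). State: umbrella:Dave, map:Xander, ticket:Sybil

Final state: umbrella:Dave, map:Xander, ticket:Sybil
The umbrella is held by Dave.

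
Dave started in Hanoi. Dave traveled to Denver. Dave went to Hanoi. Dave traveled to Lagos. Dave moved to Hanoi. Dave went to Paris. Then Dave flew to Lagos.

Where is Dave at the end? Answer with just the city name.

Answer: Lagos

Derivation:
Tracking Dave's location:
Start: Dave is in Hanoi.
After move 1: Hanoi -> Denver. Dave is in Denver.
After move 2: Denver -> Hanoi. Dave is in Hanoi.
After move 3: Hanoi -> Lagos. Dave is in Lagos.
After move 4: Lagos -> Hanoi. Dave is in Hanoi.
After move 5: Hanoi -> Paris. Dave is in Paris.
After move 6: Paris -> Lagos. Dave is in Lagos.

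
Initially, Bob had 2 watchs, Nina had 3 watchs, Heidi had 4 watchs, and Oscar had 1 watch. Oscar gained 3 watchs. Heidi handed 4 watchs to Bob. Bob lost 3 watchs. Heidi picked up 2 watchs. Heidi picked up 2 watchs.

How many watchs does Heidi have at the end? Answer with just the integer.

Answer: 4

Derivation:
Tracking counts step by step:
Start: Bob=2, Nina=3, Heidi=4, Oscar=1
Event 1 (Oscar +3): Oscar: 1 -> 4. State: Bob=2, Nina=3, Heidi=4, Oscar=4
Event 2 (Heidi -> Bob, 4): Heidi: 4 -> 0, Bob: 2 -> 6. State: Bob=6, Nina=3, Heidi=0, Oscar=4
Event 3 (Bob -3): Bob: 6 -> 3. State: Bob=3, Nina=3, Heidi=0, Oscar=4
Event 4 (Heidi +2): Heidi: 0 -> 2. State: Bob=3, Nina=3, Heidi=2, Oscar=4
Event 5 (Heidi +2): Heidi: 2 -> 4. State: Bob=3, Nina=3, Heidi=4, Oscar=4

Heidi's final count: 4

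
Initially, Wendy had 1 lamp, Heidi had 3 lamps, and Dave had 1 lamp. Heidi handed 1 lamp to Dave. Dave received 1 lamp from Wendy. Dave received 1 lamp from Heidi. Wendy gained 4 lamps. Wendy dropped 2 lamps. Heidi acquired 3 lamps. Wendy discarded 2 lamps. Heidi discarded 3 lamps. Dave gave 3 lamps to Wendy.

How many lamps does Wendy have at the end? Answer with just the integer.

Answer: 3

Derivation:
Tracking counts step by step:
Start: Wendy=1, Heidi=3, Dave=1
Event 1 (Heidi -> Dave, 1): Heidi: 3 -> 2, Dave: 1 -> 2. State: Wendy=1, Heidi=2, Dave=2
Event 2 (Wendy -> Dave, 1): Wendy: 1 -> 0, Dave: 2 -> 3. State: Wendy=0, Heidi=2, Dave=3
Event 3 (Heidi -> Dave, 1): Heidi: 2 -> 1, Dave: 3 -> 4. State: Wendy=0, Heidi=1, Dave=4
Event 4 (Wendy +4): Wendy: 0 -> 4. State: Wendy=4, Heidi=1, Dave=4
Event 5 (Wendy -2): Wendy: 4 -> 2. State: Wendy=2, Heidi=1, Dave=4
Event 6 (Heidi +3): Heidi: 1 -> 4. State: Wendy=2, Heidi=4, Dave=4
Event 7 (Wendy -2): Wendy: 2 -> 0. State: Wendy=0, Heidi=4, Dave=4
Event 8 (Heidi -3): Heidi: 4 -> 1. State: Wendy=0, Heidi=1, Dave=4
Event 9 (Dave -> Wendy, 3): Dave: 4 -> 1, Wendy: 0 -> 3. State: Wendy=3, Heidi=1, Dave=1

Wendy's final count: 3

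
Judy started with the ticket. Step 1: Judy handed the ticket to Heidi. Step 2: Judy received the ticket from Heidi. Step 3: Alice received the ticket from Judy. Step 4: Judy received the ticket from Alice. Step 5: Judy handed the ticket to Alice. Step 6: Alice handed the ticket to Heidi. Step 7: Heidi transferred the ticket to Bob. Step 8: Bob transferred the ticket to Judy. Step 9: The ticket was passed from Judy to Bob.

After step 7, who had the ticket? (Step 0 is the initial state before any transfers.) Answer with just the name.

Tracking the ticket holder through step 7:
After step 0 (start): Judy
After step 1: Heidi
After step 2: Judy
After step 3: Alice
After step 4: Judy
After step 5: Alice
After step 6: Heidi
After step 7: Bob

At step 7, the holder is Bob.

Answer: Bob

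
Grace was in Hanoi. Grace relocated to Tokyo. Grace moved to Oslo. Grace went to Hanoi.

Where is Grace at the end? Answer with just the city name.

Answer: Hanoi

Derivation:
Tracking Grace's location:
Start: Grace is in Hanoi.
After move 1: Hanoi -> Tokyo. Grace is in Tokyo.
After move 2: Tokyo -> Oslo. Grace is in Oslo.
After move 3: Oslo -> Hanoi. Grace is in Hanoi.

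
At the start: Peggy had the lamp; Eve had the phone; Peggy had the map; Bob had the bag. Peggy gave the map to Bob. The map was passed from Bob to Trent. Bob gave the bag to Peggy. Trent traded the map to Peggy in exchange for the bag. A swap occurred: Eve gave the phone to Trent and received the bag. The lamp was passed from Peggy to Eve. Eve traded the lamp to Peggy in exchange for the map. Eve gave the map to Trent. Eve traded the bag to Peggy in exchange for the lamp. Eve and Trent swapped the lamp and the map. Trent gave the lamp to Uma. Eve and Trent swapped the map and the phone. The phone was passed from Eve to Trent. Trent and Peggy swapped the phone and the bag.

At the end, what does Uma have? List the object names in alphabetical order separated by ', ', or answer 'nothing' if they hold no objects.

Answer: lamp

Derivation:
Tracking all object holders:
Start: lamp:Peggy, phone:Eve, map:Peggy, bag:Bob
Event 1 (give map: Peggy -> Bob). State: lamp:Peggy, phone:Eve, map:Bob, bag:Bob
Event 2 (give map: Bob -> Trent). State: lamp:Peggy, phone:Eve, map:Trent, bag:Bob
Event 3 (give bag: Bob -> Peggy). State: lamp:Peggy, phone:Eve, map:Trent, bag:Peggy
Event 4 (swap map<->bag: now map:Peggy, bag:Trent). State: lamp:Peggy, phone:Eve, map:Peggy, bag:Trent
Event 5 (swap phone<->bag: now phone:Trent, bag:Eve). State: lamp:Peggy, phone:Trent, map:Peggy, bag:Eve
Event 6 (give lamp: Peggy -> Eve). State: lamp:Eve, phone:Trent, map:Peggy, bag:Eve
Event 7 (swap lamp<->map: now lamp:Peggy, map:Eve). State: lamp:Peggy, phone:Trent, map:Eve, bag:Eve
Event 8 (give map: Eve -> Trent). State: lamp:Peggy, phone:Trent, map:Trent, bag:Eve
Event 9 (swap bag<->lamp: now bag:Peggy, lamp:Eve). State: lamp:Eve, phone:Trent, map:Trent, bag:Peggy
Event 10 (swap lamp<->map: now lamp:Trent, map:Eve). State: lamp:Trent, phone:Trent, map:Eve, bag:Peggy
Event 11 (give lamp: Trent -> Uma). State: lamp:Uma, phone:Trent, map:Eve, bag:Peggy
Event 12 (swap map<->phone: now map:Trent, phone:Eve). State: lamp:Uma, phone:Eve, map:Trent, bag:Peggy
Event 13 (give phone: Eve -> Trent). State: lamp:Uma, phone:Trent, map:Trent, bag:Peggy
Event 14 (swap phone<->bag: now phone:Peggy, bag:Trent). State: lamp:Uma, phone:Peggy, map:Trent, bag:Trent

Final state: lamp:Uma, phone:Peggy, map:Trent, bag:Trent
Uma holds: lamp.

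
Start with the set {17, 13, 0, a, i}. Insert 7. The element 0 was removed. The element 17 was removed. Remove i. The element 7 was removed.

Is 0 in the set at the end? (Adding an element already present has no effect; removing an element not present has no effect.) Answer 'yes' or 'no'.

Answer: no

Derivation:
Tracking the set through each operation:
Start: {0, 13, 17, a, i}
Event 1 (add 7): added. Set: {0, 13, 17, 7, a, i}
Event 2 (remove 0): removed. Set: {13, 17, 7, a, i}
Event 3 (remove 17): removed. Set: {13, 7, a, i}
Event 4 (remove i): removed. Set: {13, 7, a}
Event 5 (remove 7): removed. Set: {13, a}

Final set: {13, a} (size 2)
0 is NOT in the final set.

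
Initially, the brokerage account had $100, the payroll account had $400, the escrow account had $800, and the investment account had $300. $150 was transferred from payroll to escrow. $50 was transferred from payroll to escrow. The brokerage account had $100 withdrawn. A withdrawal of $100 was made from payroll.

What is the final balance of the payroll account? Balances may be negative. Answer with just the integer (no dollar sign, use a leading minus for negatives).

Tracking account balances step by step:
Start: brokerage=100, payroll=400, escrow=800, investment=300
Event 1 (transfer 150 payroll -> escrow): payroll: 400 - 150 = 250, escrow: 800 + 150 = 950. Balances: brokerage=100, payroll=250, escrow=950, investment=300
Event 2 (transfer 50 payroll -> escrow): payroll: 250 - 50 = 200, escrow: 950 + 50 = 1000. Balances: brokerage=100, payroll=200, escrow=1000, investment=300
Event 3 (withdraw 100 from brokerage): brokerage: 100 - 100 = 0. Balances: brokerage=0, payroll=200, escrow=1000, investment=300
Event 4 (withdraw 100 from payroll): payroll: 200 - 100 = 100. Balances: brokerage=0, payroll=100, escrow=1000, investment=300

Final balance of payroll: 100

Answer: 100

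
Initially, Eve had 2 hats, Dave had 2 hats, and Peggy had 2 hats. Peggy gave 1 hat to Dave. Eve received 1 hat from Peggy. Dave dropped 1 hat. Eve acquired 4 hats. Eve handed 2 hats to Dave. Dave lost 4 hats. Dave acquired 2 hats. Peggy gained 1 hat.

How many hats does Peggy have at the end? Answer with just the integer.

Answer: 1

Derivation:
Tracking counts step by step:
Start: Eve=2, Dave=2, Peggy=2
Event 1 (Peggy -> Dave, 1): Peggy: 2 -> 1, Dave: 2 -> 3. State: Eve=2, Dave=3, Peggy=1
Event 2 (Peggy -> Eve, 1): Peggy: 1 -> 0, Eve: 2 -> 3. State: Eve=3, Dave=3, Peggy=0
Event 3 (Dave -1): Dave: 3 -> 2. State: Eve=3, Dave=2, Peggy=0
Event 4 (Eve +4): Eve: 3 -> 7. State: Eve=7, Dave=2, Peggy=0
Event 5 (Eve -> Dave, 2): Eve: 7 -> 5, Dave: 2 -> 4. State: Eve=5, Dave=4, Peggy=0
Event 6 (Dave -4): Dave: 4 -> 0. State: Eve=5, Dave=0, Peggy=0
Event 7 (Dave +2): Dave: 0 -> 2. State: Eve=5, Dave=2, Peggy=0
Event 8 (Peggy +1): Peggy: 0 -> 1. State: Eve=5, Dave=2, Peggy=1

Peggy's final count: 1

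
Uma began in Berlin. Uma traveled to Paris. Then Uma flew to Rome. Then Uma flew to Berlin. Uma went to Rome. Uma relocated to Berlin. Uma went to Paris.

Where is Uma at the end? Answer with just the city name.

Answer: Paris

Derivation:
Tracking Uma's location:
Start: Uma is in Berlin.
After move 1: Berlin -> Paris. Uma is in Paris.
After move 2: Paris -> Rome. Uma is in Rome.
After move 3: Rome -> Berlin. Uma is in Berlin.
After move 4: Berlin -> Rome. Uma is in Rome.
After move 5: Rome -> Berlin. Uma is in Berlin.
After move 6: Berlin -> Paris. Uma is in Paris.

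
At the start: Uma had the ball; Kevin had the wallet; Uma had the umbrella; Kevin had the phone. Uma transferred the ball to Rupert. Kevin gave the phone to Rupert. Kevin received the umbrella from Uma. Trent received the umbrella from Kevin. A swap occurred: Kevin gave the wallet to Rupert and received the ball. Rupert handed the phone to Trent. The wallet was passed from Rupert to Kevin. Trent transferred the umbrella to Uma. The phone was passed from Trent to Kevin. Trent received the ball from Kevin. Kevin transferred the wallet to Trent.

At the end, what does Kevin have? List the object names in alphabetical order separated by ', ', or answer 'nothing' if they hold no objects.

Answer: phone

Derivation:
Tracking all object holders:
Start: ball:Uma, wallet:Kevin, umbrella:Uma, phone:Kevin
Event 1 (give ball: Uma -> Rupert). State: ball:Rupert, wallet:Kevin, umbrella:Uma, phone:Kevin
Event 2 (give phone: Kevin -> Rupert). State: ball:Rupert, wallet:Kevin, umbrella:Uma, phone:Rupert
Event 3 (give umbrella: Uma -> Kevin). State: ball:Rupert, wallet:Kevin, umbrella:Kevin, phone:Rupert
Event 4 (give umbrella: Kevin -> Trent). State: ball:Rupert, wallet:Kevin, umbrella:Trent, phone:Rupert
Event 5 (swap wallet<->ball: now wallet:Rupert, ball:Kevin). State: ball:Kevin, wallet:Rupert, umbrella:Trent, phone:Rupert
Event 6 (give phone: Rupert -> Trent). State: ball:Kevin, wallet:Rupert, umbrella:Trent, phone:Trent
Event 7 (give wallet: Rupert -> Kevin). State: ball:Kevin, wallet:Kevin, umbrella:Trent, phone:Trent
Event 8 (give umbrella: Trent -> Uma). State: ball:Kevin, wallet:Kevin, umbrella:Uma, phone:Trent
Event 9 (give phone: Trent -> Kevin). State: ball:Kevin, wallet:Kevin, umbrella:Uma, phone:Kevin
Event 10 (give ball: Kevin -> Trent). State: ball:Trent, wallet:Kevin, umbrella:Uma, phone:Kevin
Event 11 (give wallet: Kevin -> Trent). State: ball:Trent, wallet:Trent, umbrella:Uma, phone:Kevin

Final state: ball:Trent, wallet:Trent, umbrella:Uma, phone:Kevin
Kevin holds: phone.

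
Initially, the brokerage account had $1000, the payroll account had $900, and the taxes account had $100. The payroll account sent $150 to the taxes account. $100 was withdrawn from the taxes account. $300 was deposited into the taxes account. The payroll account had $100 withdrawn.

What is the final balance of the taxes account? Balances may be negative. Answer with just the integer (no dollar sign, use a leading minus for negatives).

Answer: 450

Derivation:
Tracking account balances step by step:
Start: brokerage=1000, payroll=900, taxes=100
Event 1 (transfer 150 payroll -> taxes): payroll: 900 - 150 = 750, taxes: 100 + 150 = 250. Balances: brokerage=1000, payroll=750, taxes=250
Event 2 (withdraw 100 from taxes): taxes: 250 - 100 = 150. Balances: brokerage=1000, payroll=750, taxes=150
Event 3 (deposit 300 to taxes): taxes: 150 + 300 = 450. Balances: brokerage=1000, payroll=750, taxes=450
Event 4 (withdraw 100 from payroll): payroll: 750 - 100 = 650. Balances: brokerage=1000, payroll=650, taxes=450

Final balance of taxes: 450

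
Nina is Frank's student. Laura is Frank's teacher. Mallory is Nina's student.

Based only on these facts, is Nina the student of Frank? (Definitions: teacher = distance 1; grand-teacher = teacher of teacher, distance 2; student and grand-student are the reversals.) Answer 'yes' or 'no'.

Answer: yes

Derivation:
Reconstructing the teacher chain from the given facts:
  Laura -> Frank -> Nina -> Mallory
(each arrow means 'teacher of the next')
Positions in the chain (0 = top):
  position of Laura: 0
  position of Frank: 1
  position of Nina: 2
  position of Mallory: 3

Nina is at position 2, Frank is at position 1; signed distance (j - i) = -1.
'student' requires j - i = -1. Actual distance is -1, so the relation HOLDS.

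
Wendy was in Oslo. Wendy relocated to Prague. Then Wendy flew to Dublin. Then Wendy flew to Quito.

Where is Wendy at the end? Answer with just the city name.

Answer: Quito

Derivation:
Tracking Wendy's location:
Start: Wendy is in Oslo.
After move 1: Oslo -> Prague. Wendy is in Prague.
After move 2: Prague -> Dublin. Wendy is in Dublin.
After move 3: Dublin -> Quito. Wendy is in Quito.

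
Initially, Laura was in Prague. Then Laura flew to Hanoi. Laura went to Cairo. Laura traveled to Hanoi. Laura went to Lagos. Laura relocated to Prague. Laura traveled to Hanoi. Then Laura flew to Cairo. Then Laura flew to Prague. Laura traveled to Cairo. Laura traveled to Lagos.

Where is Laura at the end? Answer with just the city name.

Tracking Laura's location:
Start: Laura is in Prague.
After move 1: Prague -> Hanoi. Laura is in Hanoi.
After move 2: Hanoi -> Cairo. Laura is in Cairo.
After move 3: Cairo -> Hanoi. Laura is in Hanoi.
After move 4: Hanoi -> Lagos. Laura is in Lagos.
After move 5: Lagos -> Prague. Laura is in Prague.
After move 6: Prague -> Hanoi. Laura is in Hanoi.
After move 7: Hanoi -> Cairo. Laura is in Cairo.
After move 8: Cairo -> Prague. Laura is in Prague.
After move 9: Prague -> Cairo. Laura is in Cairo.
After move 10: Cairo -> Lagos. Laura is in Lagos.

Answer: Lagos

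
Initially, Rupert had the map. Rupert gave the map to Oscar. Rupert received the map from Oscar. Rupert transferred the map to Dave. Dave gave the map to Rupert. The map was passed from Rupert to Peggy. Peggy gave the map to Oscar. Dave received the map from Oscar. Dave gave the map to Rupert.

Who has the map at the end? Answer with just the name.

Answer: Rupert

Derivation:
Tracking the map through each event:
Start: Rupert has the map.
After event 1: Oscar has the map.
After event 2: Rupert has the map.
After event 3: Dave has the map.
After event 4: Rupert has the map.
After event 5: Peggy has the map.
After event 6: Oscar has the map.
After event 7: Dave has the map.
After event 8: Rupert has the map.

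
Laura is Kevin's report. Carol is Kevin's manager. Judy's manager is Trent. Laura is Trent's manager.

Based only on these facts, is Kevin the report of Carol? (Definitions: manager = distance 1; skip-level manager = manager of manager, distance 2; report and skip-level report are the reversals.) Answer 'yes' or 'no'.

Reconstructing the manager chain from the given facts:
  Carol -> Kevin -> Laura -> Trent -> Judy
(each arrow means 'manager of the next')
Positions in the chain (0 = top):
  position of Carol: 0
  position of Kevin: 1
  position of Laura: 2
  position of Trent: 3
  position of Judy: 4

Kevin is at position 1, Carol is at position 0; signed distance (j - i) = -1.
'report' requires j - i = -1. Actual distance is -1, so the relation HOLDS.

Answer: yes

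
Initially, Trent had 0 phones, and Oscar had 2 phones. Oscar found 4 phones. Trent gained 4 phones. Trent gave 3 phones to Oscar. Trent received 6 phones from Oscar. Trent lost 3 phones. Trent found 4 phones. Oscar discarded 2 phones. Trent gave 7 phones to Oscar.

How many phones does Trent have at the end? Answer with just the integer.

Answer: 1

Derivation:
Tracking counts step by step:
Start: Trent=0, Oscar=2
Event 1 (Oscar +4): Oscar: 2 -> 6. State: Trent=0, Oscar=6
Event 2 (Trent +4): Trent: 0 -> 4. State: Trent=4, Oscar=6
Event 3 (Trent -> Oscar, 3): Trent: 4 -> 1, Oscar: 6 -> 9. State: Trent=1, Oscar=9
Event 4 (Oscar -> Trent, 6): Oscar: 9 -> 3, Trent: 1 -> 7. State: Trent=7, Oscar=3
Event 5 (Trent -3): Trent: 7 -> 4. State: Trent=4, Oscar=3
Event 6 (Trent +4): Trent: 4 -> 8. State: Trent=8, Oscar=3
Event 7 (Oscar -2): Oscar: 3 -> 1. State: Trent=8, Oscar=1
Event 8 (Trent -> Oscar, 7): Trent: 8 -> 1, Oscar: 1 -> 8. State: Trent=1, Oscar=8

Trent's final count: 1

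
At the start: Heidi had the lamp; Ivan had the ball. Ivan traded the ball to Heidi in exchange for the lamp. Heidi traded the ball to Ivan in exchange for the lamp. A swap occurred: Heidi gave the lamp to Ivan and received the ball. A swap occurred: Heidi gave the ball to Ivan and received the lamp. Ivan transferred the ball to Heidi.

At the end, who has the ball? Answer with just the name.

Tracking all object holders:
Start: lamp:Heidi, ball:Ivan
Event 1 (swap ball<->lamp: now ball:Heidi, lamp:Ivan). State: lamp:Ivan, ball:Heidi
Event 2 (swap ball<->lamp: now ball:Ivan, lamp:Heidi). State: lamp:Heidi, ball:Ivan
Event 3 (swap lamp<->ball: now lamp:Ivan, ball:Heidi). State: lamp:Ivan, ball:Heidi
Event 4 (swap ball<->lamp: now ball:Ivan, lamp:Heidi). State: lamp:Heidi, ball:Ivan
Event 5 (give ball: Ivan -> Heidi). State: lamp:Heidi, ball:Heidi

Final state: lamp:Heidi, ball:Heidi
The ball is held by Heidi.

Answer: Heidi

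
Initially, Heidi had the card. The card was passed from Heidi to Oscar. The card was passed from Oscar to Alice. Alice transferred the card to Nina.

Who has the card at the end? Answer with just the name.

Tracking the card through each event:
Start: Heidi has the card.
After event 1: Oscar has the card.
After event 2: Alice has the card.
After event 3: Nina has the card.

Answer: Nina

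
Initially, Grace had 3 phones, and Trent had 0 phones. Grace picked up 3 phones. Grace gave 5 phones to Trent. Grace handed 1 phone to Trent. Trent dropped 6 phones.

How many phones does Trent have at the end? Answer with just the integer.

Answer: 0

Derivation:
Tracking counts step by step:
Start: Grace=3, Trent=0
Event 1 (Grace +3): Grace: 3 -> 6. State: Grace=6, Trent=0
Event 2 (Grace -> Trent, 5): Grace: 6 -> 1, Trent: 0 -> 5. State: Grace=1, Trent=5
Event 3 (Grace -> Trent, 1): Grace: 1 -> 0, Trent: 5 -> 6. State: Grace=0, Trent=6
Event 4 (Trent -6): Trent: 6 -> 0. State: Grace=0, Trent=0

Trent's final count: 0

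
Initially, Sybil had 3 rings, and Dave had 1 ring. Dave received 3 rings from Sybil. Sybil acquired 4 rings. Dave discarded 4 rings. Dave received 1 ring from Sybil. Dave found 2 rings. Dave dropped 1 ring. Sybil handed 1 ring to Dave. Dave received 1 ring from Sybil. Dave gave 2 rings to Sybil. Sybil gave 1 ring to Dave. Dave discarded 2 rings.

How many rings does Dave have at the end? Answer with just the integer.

Answer: 1

Derivation:
Tracking counts step by step:
Start: Sybil=3, Dave=1
Event 1 (Sybil -> Dave, 3): Sybil: 3 -> 0, Dave: 1 -> 4. State: Sybil=0, Dave=4
Event 2 (Sybil +4): Sybil: 0 -> 4. State: Sybil=4, Dave=4
Event 3 (Dave -4): Dave: 4 -> 0. State: Sybil=4, Dave=0
Event 4 (Sybil -> Dave, 1): Sybil: 4 -> 3, Dave: 0 -> 1. State: Sybil=3, Dave=1
Event 5 (Dave +2): Dave: 1 -> 3. State: Sybil=3, Dave=3
Event 6 (Dave -1): Dave: 3 -> 2. State: Sybil=3, Dave=2
Event 7 (Sybil -> Dave, 1): Sybil: 3 -> 2, Dave: 2 -> 3. State: Sybil=2, Dave=3
Event 8 (Sybil -> Dave, 1): Sybil: 2 -> 1, Dave: 3 -> 4. State: Sybil=1, Dave=4
Event 9 (Dave -> Sybil, 2): Dave: 4 -> 2, Sybil: 1 -> 3. State: Sybil=3, Dave=2
Event 10 (Sybil -> Dave, 1): Sybil: 3 -> 2, Dave: 2 -> 3. State: Sybil=2, Dave=3
Event 11 (Dave -2): Dave: 3 -> 1. State: Sybil=2, Dave=1

Dave's final count: 1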